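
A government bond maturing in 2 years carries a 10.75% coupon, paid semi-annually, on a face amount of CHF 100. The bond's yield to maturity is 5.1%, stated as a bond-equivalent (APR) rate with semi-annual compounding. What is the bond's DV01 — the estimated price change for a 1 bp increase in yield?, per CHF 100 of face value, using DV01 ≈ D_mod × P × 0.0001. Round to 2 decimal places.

Periodic yield y = 0.0255.
  t   CF        PV=CF/(1+0.0255)^t    t·PV
  1        5.375         5.2413         5.2413
  2        5.375         5.1110        10.2220
  3        5.375         4.9839        14.9518
  4      105.375        95.2785       381.1140
  Σ                    110.6148       411.5292
P = 110.6148; D_Mac = 3.72038 half-year periods = 1.86019 yrs; D_mod = 1.81394 yrs.
DV01 ≈ 1.81394 × 110.6148 × 0.0001 = 0.020065.

CHF 0.02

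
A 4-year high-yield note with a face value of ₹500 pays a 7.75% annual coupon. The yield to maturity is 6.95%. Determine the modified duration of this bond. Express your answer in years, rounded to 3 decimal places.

Periodic yield y = 0.0695. First find Macaulay duration:
  t   CF        PV=CF/(1+0.0695)^t    t·PV
  1        38.75        36.2319        36.2319
  2        38.75        33.8774        67.7548
  3        38.75        31.6759        95.0278
  4       538.75       411.7789     1,647.1157
  Σ                    513.5642     1,846.1302
P = 513.5642; Macaulay duration = 1,846.1302 / 513.5642 = 3.59474 years.
Modified duration = D_Mac / (1 + y) = 3.59474 / 1.0695 = 3.36114 years.

3.361 years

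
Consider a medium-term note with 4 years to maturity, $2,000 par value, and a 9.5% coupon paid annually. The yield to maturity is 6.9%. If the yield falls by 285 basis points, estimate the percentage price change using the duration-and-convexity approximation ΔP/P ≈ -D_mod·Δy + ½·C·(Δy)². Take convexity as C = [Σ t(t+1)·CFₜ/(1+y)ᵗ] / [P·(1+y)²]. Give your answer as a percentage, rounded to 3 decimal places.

With y = 0.069:
  t   CF        PV=CF/(1+0.069)^t    t·PV        t(t+1)·PV
  1       190.00       177.7362       177.7362         355.4724
  2       190.00       166.2640       332.5280         997.5839
  3       190.00       155.5323       466.5968       1,866.3871
  4     2,190.00     1,677.0009     6,708.0036      33,540.0179
  Σ                  2,176.5333     7,684.8645      36,759.4613
P = 2,176.5333; D_Mac = 3.53078 yrs; D_mod = 3.30288 yrs; C = 14.77911.
Duration effect: -3.30288 × (-0.0285) = +0.094132
Convexity effect: 0.5 × 14.77911 × (-0.0285)² = +0.0060022
ΔP/P ≈ +0.094132 + 0.0060022 = +0.100134 = +10.0134%.

+10.013%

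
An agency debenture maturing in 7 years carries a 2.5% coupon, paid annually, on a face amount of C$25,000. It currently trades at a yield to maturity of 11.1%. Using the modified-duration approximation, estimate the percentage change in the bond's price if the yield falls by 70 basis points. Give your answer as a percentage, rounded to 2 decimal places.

+3.99%

Periodic yield y = 0.111. Modified duration first:
  t   CF        PV=CF/(1+0.111)^t    t·PV
  1       625.00       562.5563       562.5563
  2       625.00       506.3513     1,012.7025
  3       625.00       455.7617     1,367.2851
  4       625.00       410.2266     1,640.9063
  5       625.00       369.2408     1,846.2042
  6       625.00       332.3500     1,994.0999
  7    25,625.00    12,264.9409    85,854.5866
  Σ                 14,901.4276    94,278.3409
P = 14,901.4276; D_Mac = 6.32680 yrs; D_mod = 6.32680/(1+0.111) = 5.69469 yrs.
ΔP/P ≈ -D_mod · Δy = -5.69469 × (-0.007) = +0.039863 = +3.9863%.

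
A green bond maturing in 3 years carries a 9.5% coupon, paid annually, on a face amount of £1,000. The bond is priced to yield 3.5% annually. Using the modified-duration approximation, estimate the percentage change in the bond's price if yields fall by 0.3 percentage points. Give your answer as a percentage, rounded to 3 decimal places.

+0.802%

Periodic yield y = 0.035. Modified duration first:
  t   CF        PV=CF/(1+0.035)^t    t·PV
  1        95.00        91.7874        91.7874
  2        95.00        88.6835       177.3670
  3     1,095.00       987.6273     2,962.8818
  Σ                  1,168.0982     3,232.0363
P = 1,168.0982; D_Mac = 2.76692 yrs; D_mod = 2.76692/(1+0.035) = 2.67335 yrs.
ΔP/P ≈ -D_mod · Δy = -2.67335 × (-0.003) = +0.008020 = +0.8020%.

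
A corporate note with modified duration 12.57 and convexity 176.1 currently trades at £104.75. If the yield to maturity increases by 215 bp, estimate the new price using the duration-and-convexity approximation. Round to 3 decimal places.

£80.704

Duration effect: -D_mod·Δy = -12.57 × (+0.0215) = -0.270255
Convexity effect: ½·C·(Δy)² = 0.5 × 176.1 × (0.0215)² = +0.0407011125
ΔP/P ≈ -0.270255 + 0.0407011125 = -0.2295538875
New price ≈ 104.75 × (1 - 0.2295538875) = 80.704230284375.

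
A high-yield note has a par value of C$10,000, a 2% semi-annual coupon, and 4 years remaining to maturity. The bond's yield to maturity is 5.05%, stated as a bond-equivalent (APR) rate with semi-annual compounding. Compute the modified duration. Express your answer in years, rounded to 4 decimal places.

3.7591 years

Periodic yield y = 0.02525. First find Macaulay duration:
  t   CF        PV=CF/(1+0.02525)^t    t·PV
  1       100.00        97.5372        97.5372
  2       100.00        95.1350       190.2701
  3       100.00        92.7920       278.3761
  4       100.00        90.5067       362.0269
  5       100.00        88.2777       441.3886
  6       100.00        86.1036       516.6216
  7       100.00        83.9830       587.8812
  8    10,100.00     8,273.3834    66,187.0671
  Σ                  8,907.7187    68,661.1688
P = 8,907.7187; Macaulay duration = 68,661.1688 / 8,907.7187 = 7.70805 half-year periods = 3.85403 years.
Modified duration = D_Mac / (1 + y) = 3.85403 / 1.02525 = 3.75911 years.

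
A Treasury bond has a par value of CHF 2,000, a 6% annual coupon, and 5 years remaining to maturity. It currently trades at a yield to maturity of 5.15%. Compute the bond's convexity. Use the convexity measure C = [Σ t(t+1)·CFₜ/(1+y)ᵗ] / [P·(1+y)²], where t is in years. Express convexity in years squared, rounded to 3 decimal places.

23.364

With y = 0.0515:
  t   CF        PV=CF/(1+0.0515)^t    t·PV        t(t+1)·PV
  1       120.00       114.1227       114.1227         228.2454
  2       120.00       108.5332       217.0664         651.1993
  3       120.00       103.2175       309.6526       1,238.6102
  4       120.00        98.1622       392.6487       1,963.2433
  5     2,120.00     1,649.2613     8,246.3066      49,477.8399
  Σ                  2,073.2969     9,279.7970      53,559.1381
P = 2,073.2969.
Convexity = Σ t(t+1)·PV / [P·(1+y)²] = 53,559.1381 / (2,073.2969 × 1.105652) = 23.36434.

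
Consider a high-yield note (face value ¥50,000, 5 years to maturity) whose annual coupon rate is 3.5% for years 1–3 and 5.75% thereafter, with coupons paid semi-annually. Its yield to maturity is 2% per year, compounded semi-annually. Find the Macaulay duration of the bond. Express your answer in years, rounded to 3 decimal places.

4.631 years

Periodic yield y = 0.01. Discount each cash flow and weight by its period:
  t   CF        PV=CF/(1+0.01)^t    t·PV
  1       875.00       866.3366       866.3366
  2       875.00       857.7590     1,715.5181
  3       875.00       849.2664     2,547.7991
  4       875.00       840.8578     3,363.4312
  5       875.00       832.5325     4,162.6624
  6       875.00       824.2896     4,945.7375
  7     1,437.50     1,340.7822     9,385.4754
  8     1,437.50     1,327.5071    10,620.0571
  9     1,437.50     1,314.3635    11,829.2715
  10   51,437.50    46,565.6977   465,656.9773
  Σ                 55,619.3925   515,093.2662
Price P = Σ PV = 55,619.3925.
Macaulay duration = Σ(t·PV) / P = 515,093.2662 / 55,619.3925 = 9.26104 half-year periods.
In years: 9.26104 / 2 = 4.63052 years.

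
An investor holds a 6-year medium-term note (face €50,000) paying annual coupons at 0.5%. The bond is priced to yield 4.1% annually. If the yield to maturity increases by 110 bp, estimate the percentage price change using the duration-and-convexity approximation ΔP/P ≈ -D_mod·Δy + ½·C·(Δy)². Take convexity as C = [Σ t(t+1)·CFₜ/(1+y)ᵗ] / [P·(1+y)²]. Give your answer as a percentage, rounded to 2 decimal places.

With y = 0.041:
  t   CF        PV=CF/(1+0.041)^t    t·PV        t(t+1)·PV
  1       250.00       240.1537       240.1537         480.3074
  2       250.00       230.6952       461.3904       1,384.1712
  3       250.00       221.6092       664.8277       2,659.3106
  4       250.00       212.8811       851.5244       4,257.6219
  5       250.00       204.4967     1,022.4836       6,134.9018
  6    50,250.00    39,484.9588   236,909.7527   1,658,368.2690
  Σ                 40,594.7947   240,150.1325   1,673,284.5818
P = 40,594.7947; D_Mac = 5.91579 yrs; D_mod = 5.68279 yrs; C = 38.03628.
Duration effect: -5.68279 × (+0.011) = -0.062511
Convexity effect: 0.5 × 38.03628 × (0.011)² = +0.0023012
ΔP/P ≈ -0.062511 + 0.0023012 = -0.060210 = -6.0210%.

-6.02%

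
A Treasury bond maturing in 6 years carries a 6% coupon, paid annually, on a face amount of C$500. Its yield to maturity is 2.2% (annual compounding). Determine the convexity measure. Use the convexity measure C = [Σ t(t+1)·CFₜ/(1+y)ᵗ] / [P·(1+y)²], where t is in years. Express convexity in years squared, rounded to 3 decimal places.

With y = 0.022:
  t   CF        PV=CF/(1+0.022)^t    t·PV        t(t+1)·PV
  1        30.00        29.3542        29.3542          58.7084
  2        30.00        28.7223        57.4446         172.3339
  3        30.00        28.1040        84.3121         337.2483
  4        30.00        27.4990       109.9962         549.9810
  5        30.00        26.9071       134.5355         807.2128
  6       530.00       465.1259     2,790.7552      19,535.2865
  Σ                    605.7126     3,206.3978      21,460.7709
P = 605.7126.
Convexity = Σ t(t+1)·PV / [P·(1+y)²] = 21,460.7709 / (605.7126 × 1.044484) = 33.92165.

33.922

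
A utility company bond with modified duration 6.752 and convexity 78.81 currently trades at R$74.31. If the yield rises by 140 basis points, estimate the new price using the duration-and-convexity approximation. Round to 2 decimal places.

R$67.86

Duration effect: -D_mod·Δy = -6.752 × (+0.014) = -0.094528
Convexity effect: ½·C·(Δy)² = 0.5 × 78.81 × (0.014)² = +0.00772338
ΔP/P ≈ -0.094528 + 0.00772338 = -0.08680462
New price ≈ 74.31 × (1 - 0.08680462) = 67.8595486878.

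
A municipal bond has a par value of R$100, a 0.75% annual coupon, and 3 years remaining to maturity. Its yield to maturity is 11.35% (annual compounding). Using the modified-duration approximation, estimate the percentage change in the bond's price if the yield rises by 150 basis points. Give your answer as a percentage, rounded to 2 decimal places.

-4.01%

Periodic yield y = 0.1135. Modified duration first:
  t   CF        PV=CF/(1+0.1135)^t    t·PV
  1         0.75         0.6736         0.6736
  2         0.75         0.6049         1.2098
  3       100.75        72.9750       218.9251
  Σ                     74.2535       220.8085
P = 74.2535; D_Mac = 2.97371 yrs; D_mod = 2.97371/(1+0.1135) = 2.67060 yrs.
ΔP/P ≈ -D_mod · Δy = -2.67060 × (+0.015) = -0.040059 = -4.0059%.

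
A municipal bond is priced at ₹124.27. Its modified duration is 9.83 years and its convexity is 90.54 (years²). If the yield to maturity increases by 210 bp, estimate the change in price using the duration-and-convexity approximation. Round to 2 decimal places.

-₹23.17

Duration effect: -D_mod·Δy = -9.83 × (+0.021) = -0.206430
Convexity effect: ½·C·(Δy)² = 0.5 × 90.54 × (0.021)² = +0.01996407
ΔP/P ≈ -0.206430 + 0.01996407 = -0.18646593
ΔP ≈ 124.27 × (-0.18646593) = -23.1721211211.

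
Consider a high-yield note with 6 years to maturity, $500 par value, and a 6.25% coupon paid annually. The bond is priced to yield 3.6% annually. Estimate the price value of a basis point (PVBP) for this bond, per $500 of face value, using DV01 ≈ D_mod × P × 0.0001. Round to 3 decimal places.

$0.289

Periodic yield y = 0.036.
  t   CF        PV=CF/(1+0.036)^t    t·PV
  1        31.25        30.1641        30.1641
  2        31.25        29.1159        58.2318
  3        31.25        28.1042        84.3125
  4        31.25        27.1276       108.5103
  5        31.25        26.1849       130.9246
  6       531.25       429.6753     2,578.0519
  Σ                    570.3720     2,990.1953
P = 570.3720; D_Mac = 5.24254 yrs; D_mod = 5.06036 yrs.
DV01 ≈ 5.06036 × 570.3720 × 0.0001 = 0.288629.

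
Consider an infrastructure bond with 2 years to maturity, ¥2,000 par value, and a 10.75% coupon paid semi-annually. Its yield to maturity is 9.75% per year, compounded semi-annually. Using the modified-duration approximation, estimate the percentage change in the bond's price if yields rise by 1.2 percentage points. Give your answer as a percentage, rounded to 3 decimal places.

-2.121%

Periodic yield y = 0.04875. Modified duration first:
  t   CF        PV=CF/(1+0.04875)^t    t·PV
  1       107.50       102.5030       102.5030
  2       107.50        97.7382       195.4765
  3       107.50        93.1950       279.5850
  4     2,107.50     1,742.1265     6,968.5060
  Σ                  2,035.5627     7,546.0704
P = 2,035.5627; D_Mac = 3.70712 half-year periods = 1.85356 yrs; D_mod = 1.85356/(1+0.04875) = 1.76740 yrs.
ΔP/P ≈ -D_mod · Δy = -1.76740 × (+0.012) = -0.021209 = -2.1209%.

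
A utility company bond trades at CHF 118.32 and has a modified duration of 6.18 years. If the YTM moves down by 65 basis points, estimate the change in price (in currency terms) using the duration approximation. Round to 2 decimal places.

Duration approximation: ΔP/P ≈ -D_mod · Δy = -6.18 × (-0.0065) = +0.040170.
ΔP ≈ 118.32 × (+0.040170) = +4.7529144.

+CHF 4.75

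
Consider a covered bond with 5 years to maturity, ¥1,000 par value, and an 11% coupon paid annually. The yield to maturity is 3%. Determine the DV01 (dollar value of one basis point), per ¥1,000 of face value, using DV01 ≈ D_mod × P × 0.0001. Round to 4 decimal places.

Periodic yield y = 0.03.
  t   CF        PV=CF/(1+0.03)^t    t·PV
  1       110.00       106.7961       106.7961
  2       110.00       103.6856       207.3711
  3       110.00       100.6656       301.9967
  4       110.00        97.7336       390.9343
  5     1,110.00       957.4958     4,787.4788
  Σ                  1,366.3766     5,794.5770
P = 1,366.3766; D_Mac = 4.24083 yrs; D_mod = 4.11732 yrs.
DV01 ≈ 4.11732 × 1,366.3766 × 0.0001 = 0.562580.

¥0.5626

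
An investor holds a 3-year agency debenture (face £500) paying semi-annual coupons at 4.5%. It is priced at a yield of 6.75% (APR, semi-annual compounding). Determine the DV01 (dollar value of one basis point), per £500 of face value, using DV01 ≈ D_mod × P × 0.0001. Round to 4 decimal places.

Periodic yield y = 0.03375.
  t   CF        PV=CF/(1+0.03375)^t    t·PV
  1        11.25        10.8827        10.8827
  2        11.25        10.5274        21.0548
  3        11.25        10.1837        30.5511
  4        11.25         9.8512        39.4049
  5        11.25         9.5296        47.6480
  6       511.25       418.9288     2,513.5726
  Σ                    469.9034     2,663.1142
P = 469.9034; D_Mac = 5.66736 half-year periods = 2.83368 yrs; D_mod = 2.74117 yrs.
DV01 ≈ 2.74117 × 469.9034 × 0.0001 = 0.128808.

£0.1288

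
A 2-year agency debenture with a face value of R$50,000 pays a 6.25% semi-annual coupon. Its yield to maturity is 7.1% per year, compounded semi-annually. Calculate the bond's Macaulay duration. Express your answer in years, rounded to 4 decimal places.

1.9101 years

Periodic yield y = 0.0355. Discount each cash flow and weight by its period:
  t   CF        PV=CF/(1+0.0355)^t    t·PV
  1     1,562.50     1,508.9329     1,508.9329
  2     1,562.50     1,457.2022     2,914.4044
  3     1,562.50     1,407.2450     4,221.7350
  4    51,562.50    44,847.0161   179,388.0646
  Σ                 49,220.3962   188,033.1369
Price P = Σ PV = 49,220.3962.
Macaulay duration = Σ(t·PV) / P = 188,033.1369 / 49,220.3962 = 3.82023 half-year periods.
In years: 3.82023 / 2 = 1.91011 years.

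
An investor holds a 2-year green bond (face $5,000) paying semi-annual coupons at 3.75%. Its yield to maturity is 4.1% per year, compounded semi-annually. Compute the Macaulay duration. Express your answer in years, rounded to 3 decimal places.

Periodic yield y = 0.0205. Discount each cash flow and weight by its period:
  t   CF        PV=CF/(1+0.0205)^t    t·PV
  1        93.75        91.8667        91.8667
  2        93.75        90.0213       180.0426
  3        93.75        88.2129       264.6388
  4     5,093.75     4,696.6218    18,786.4872
  Σ                  4,966.7228    19,323.0353
Price P = Σ PV = 4,966.7228.
Macaulay duration = Σ(t·PV) / P = 19,323.0353 / 4,966.7228 = 3.89050 half-year periods.
In years: 3.89050 / 2 = 1.94525 years.

1.945 years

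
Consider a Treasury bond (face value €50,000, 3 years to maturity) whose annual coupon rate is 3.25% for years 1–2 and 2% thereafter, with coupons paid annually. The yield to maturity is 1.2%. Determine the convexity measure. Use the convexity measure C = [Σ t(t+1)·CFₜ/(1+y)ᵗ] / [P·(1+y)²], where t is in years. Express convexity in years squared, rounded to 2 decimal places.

With y = 0.012:
  t   CF        PV=CF/(1+0.012)^t    t·PV        t(t+1)·PV
  1     1,625.00     1,605.7312     1,605.7312       3,211.4625
  2     1,625.00     1,586.6909     3,173.3819       9,520.1456
  3    51,000.00    49,207.1983   147,621.5950     590,486.3798
  Σ                 52,399.6205   152,400.7081     603,217.9879
P = 52,399.6205.
Convexity = Σ t(t+1)·PV / [P·(1+y)²] = 603,217.9879 / (52,399.6205 × 1.024144) = 11.24049.

11.24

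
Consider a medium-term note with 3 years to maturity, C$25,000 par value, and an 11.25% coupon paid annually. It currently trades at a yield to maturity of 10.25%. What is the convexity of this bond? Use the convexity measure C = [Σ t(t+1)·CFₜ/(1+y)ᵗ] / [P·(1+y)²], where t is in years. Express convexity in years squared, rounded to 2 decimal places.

With y = 0.1025:
  t   CF        PV=CF/(1+0.1025)^t    t·PV        t(t+1)·PV
  1     2,812.50     2,551.0204     2,551.0204       5,102.0408
  2     2,812.50     2,313.8507     4,627.7014      13,883.1043
  3    27,812.50    20,754.1157    62,262.3472     249,049.3886
  Σ                 25,618.9868    69,441.0690     268,034.5337
P = 25,618.9868.
Convexity = Σ t(t+1)·PV / [P·(1+y)²] = 268,034.5337 / (25,618.9868 × 1.215506) = 8.60739.

8.61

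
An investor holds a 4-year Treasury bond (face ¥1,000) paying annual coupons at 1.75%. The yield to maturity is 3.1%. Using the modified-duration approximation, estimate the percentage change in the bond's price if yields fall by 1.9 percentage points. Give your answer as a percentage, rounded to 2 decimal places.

+7.18%

Periodic yield y = 0.031. Modified duration first:
  t   CF        PV=CF/(1+0.031)^t    t·PV
  1        17.50        16.9738        16.9738
  2        17.50        16.4634        32.9269
  3        17.50        15.9684        47.9053
  4     1,017.50       900.5333     3,602.1330
  Σ                    949.9389     3,699.9390
P = 949.9389; D_Mac = 3.89492 yrs; D_mod = 3.89492/(1+0.031) = 3.77781 yrs.
ΔP/P ≈ -D_mod · Δy = -3.77781 × (-0.019) = +0.071778 = +7.1778%.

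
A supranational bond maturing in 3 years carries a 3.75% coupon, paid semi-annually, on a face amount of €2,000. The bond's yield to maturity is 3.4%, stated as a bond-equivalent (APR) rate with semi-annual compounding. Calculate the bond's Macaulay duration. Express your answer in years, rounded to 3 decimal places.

Periodic yield y = 0.017. Discount each cash flow and weight by its period:
  t   CF        PV=CF/(1+0.017)^t    t·PV
  1        37.50        36.8732        36.8732
  2        37.50        36.2568        72.5136
  3        37.50        35.6507       106.9522
  4        37.50        35.0548       140.2192
  5        37.50        34.4688       172.3441
  6     2,037.50     1,841.5007    11,049.0045
  Σ                  2,019.8050    11,577.9067
Price P = Σ PV = 2,019.8050.
Macaulay duration = Σ(t·PV) / P = 11,577.9067 / 2,019.8050 = 5.73219 half-year periods.
In years: 5.73219 / 2 = 2.86610 years.

2.866 years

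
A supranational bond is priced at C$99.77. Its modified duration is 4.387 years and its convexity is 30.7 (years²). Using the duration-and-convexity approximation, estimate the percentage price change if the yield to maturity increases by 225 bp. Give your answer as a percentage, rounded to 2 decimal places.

-9.09%

Duration effect: -D_mod·Δy = -4.387 × (+0.0225) = -0.0987075
Convexity effect: ½·C·(Δy)² = 0.5 × 30.7 × (0.0225)² = +0.0077709375
ΔP/P ≈ -0.0987075 + 0.0077709375 = -0.0909365625
= -9.09365625%.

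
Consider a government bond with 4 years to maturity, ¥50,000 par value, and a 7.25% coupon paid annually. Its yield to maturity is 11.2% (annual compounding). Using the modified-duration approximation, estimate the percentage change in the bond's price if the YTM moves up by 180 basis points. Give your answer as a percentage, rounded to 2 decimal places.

Periodic yield y = 0.112. Modified duration first:
  t   CF        PV=CF/(1+0.112)^t    t·PV
  1     3,625.00     3,259.8921     3,259.8921
  2     3,625.00     2,931.5576     5,863.1153
  3     3,625.00     2,636.2928     7,908.8785
  4    53,625.00    35,071.0006   140,284.0022
  Σ                 43,898.7431   157,315.8881
P = 43,898.7431; D_Mac = 3.58361 yrs; D_mod = 3.58361/(1+0.112) = 3.22267 yrs.
ΔP/P ≈ -D_mod · Δy = -3.22267 × (+0.018) = -0.058008 = -5.8008%.

-5.80%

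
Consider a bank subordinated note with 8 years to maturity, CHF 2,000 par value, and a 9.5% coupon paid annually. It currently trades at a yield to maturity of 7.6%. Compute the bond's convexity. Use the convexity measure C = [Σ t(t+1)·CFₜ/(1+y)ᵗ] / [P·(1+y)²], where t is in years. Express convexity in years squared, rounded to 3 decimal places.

With y = 0.076:
  t   CF        PV=CF/(1+0.076)^t    t·PV        t(t+1)·PV
  1       190.00       176.5799       176.5799         353.1599
  2       190.00       164.1077       328.2155         984.6464
  3       190.00       152.5165       457.5495       1,830.1978
  4       190.00       141.7439       566.9758       2,834.8789
  5       190.00       131.7323       658.6615       3,951.9687
  6       190.00       122.4278       734.5667       5,141.9667
  7       190.00       113.7805       796.4633       6,371.7060
  8     2,190.00     1,218.8379     9,750.7031      87,756.3276
  Σ                  2,221.7265    13,469.7151     109,224.8520
P = 2,221.7265.
Convexity = Σ t(t+1)·PV / [P·(1+y)²] = 109,224.8520 / (2,221.7265 × 1.157776) = 42.46257.

42.463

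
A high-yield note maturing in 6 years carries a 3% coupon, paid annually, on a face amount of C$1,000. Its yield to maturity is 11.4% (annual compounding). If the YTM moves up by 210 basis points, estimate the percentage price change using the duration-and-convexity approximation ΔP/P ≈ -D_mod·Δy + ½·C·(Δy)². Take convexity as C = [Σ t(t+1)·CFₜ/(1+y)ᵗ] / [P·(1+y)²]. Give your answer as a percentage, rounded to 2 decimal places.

With y = 0.114:
  t   CF        PV=CF/(1+0.114)^t    t·PV        t(t+1)·PV
  1        30.00        26.9300        26.9300          53.8600
  2        30.00        24.1741        48.3483         145.0448
  3        30.00        21.7003        65.1009         260.4036
  4        30.00        19.4796        77.9185         389.5924
  5        30.00        17.4862        87.4310         524.5858
  6     1,030.00       538.9222     3,233.5332      22,634.7327
  Σ                    648.6924     3,539.2618      24,008.2193
P = 648.6924; D_Mac = 5.45599 yrs; D_mod = 4.89766 yrs; C = 29.82296.
Duration effect: -4.89766 × (+0.021) = -0.102851
Convexity effect: 0.5 × 29.82296 × (0.021)² = +0.0065760
ΔP/P ≈ -0.102851 + 0.0065760 = -0.096275 = -9.6275%.

-9.63%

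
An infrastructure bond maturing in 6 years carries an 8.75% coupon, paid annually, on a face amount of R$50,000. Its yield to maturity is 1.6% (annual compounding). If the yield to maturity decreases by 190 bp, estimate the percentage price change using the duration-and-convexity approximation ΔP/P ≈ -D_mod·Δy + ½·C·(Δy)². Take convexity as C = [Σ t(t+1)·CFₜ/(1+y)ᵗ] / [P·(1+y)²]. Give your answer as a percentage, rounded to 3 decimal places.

+10.126%

With y = 0.016:
  t   CF        PV=CF/(1+0.016)^t    t·PV        t(t+1)·PV
  1     4,375.00     4,306.1024     4,306.1024       8,612.2047
  2     4,375.00     4,238.2897     8,476.5795      25,429.7384
  3     4,375.00     4,171.5450    12,514.6350      50,058.5401
  4     4,375.00     4,105.8514    16,423.4055      82,117.0277
  5     4,375.00     4,041.1923    20,205.9615     121,235.7692
  6    54,375.00    49,435.2827   296,611.6964   2,076,281.8745
  Σ                 70,298.2635   358,538.3803   2,363,735.1545
P = 70,298.2635; D_Mac = 5.10025 yrs; D_mod = 5.01993 yrs; C = 32.57368.
Duration effect: -5.01993 × (-0.019) = +0.095379
Convexity effect: 0.5 × 32.57368 × (-0.019)² = +0.0058795
ΔP/P ≈ +0.095379 + 0.0058795 = +0.101258 = +10.1258%.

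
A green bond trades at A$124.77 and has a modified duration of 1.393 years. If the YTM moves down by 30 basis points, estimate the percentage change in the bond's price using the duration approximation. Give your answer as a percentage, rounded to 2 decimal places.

+0.42%

Duration approximation: ΔP/P ≈ -D_mod · Δy = -1.393 × (-0.003) = +0.004179.
As a percentage: +0.4179%.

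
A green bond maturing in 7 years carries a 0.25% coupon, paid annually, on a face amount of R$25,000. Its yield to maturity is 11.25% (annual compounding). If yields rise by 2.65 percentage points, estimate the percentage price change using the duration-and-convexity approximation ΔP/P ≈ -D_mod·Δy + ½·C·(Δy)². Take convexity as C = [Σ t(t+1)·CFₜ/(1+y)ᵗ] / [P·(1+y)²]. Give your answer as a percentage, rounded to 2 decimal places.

With y = 0.1125:
  t   CF        PV=CF/(1+0.1125)^t    t·PV        t(t+1)·PV
  1        62.50        56.1798        56.1798         112.3596
  2        62.50        50.4987       100.9973         302.9920
  3        62.50        45.3921       136.1762         544.7048
  4        62.50        40.8019       163.2074         816.0372
  5        62.50        36.6758       183.3791       1,100.2748
  6        62.50        32.9670       197.8022       1,384.6155
  7    25,062.50    11,882.9495    83,180.6467     665,445.1734
  Σ                 12,145.4648    84,018.3888     669,706.1573
P = 12,145.4648; D_Mac = 6.91768 yrs; D_mod = 6.21814 yrs; C = 44.55230.
Duration effect: -6.21814 × (+0.0265) = -0.164781
Convexity effect: 0.5 × 44.55230 × (0.0265)² = +0.0156434
ΔP/P ≈ -0.164781 + 0.0156434 = -0.149137 = -14.9137%.

-14.91%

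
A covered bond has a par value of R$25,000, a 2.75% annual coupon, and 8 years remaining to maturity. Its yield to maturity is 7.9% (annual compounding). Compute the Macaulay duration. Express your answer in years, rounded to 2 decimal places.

7.12 years

Periodic yield y = 0.079. Discount each cash flow and weight by its year:
  t   CF        PV=CF/(1+0.079)^t    t·PV
  1       687.50       637.1640       637.1640
  2       687.50       590.5135     1,181.0270
  3       687.50       547.2785     1,641.8354
  4       687.50       507.2090     2,028.8359
  5       687.50       470.0732     2,350.3659
  6       687.50       435.6563     2,613.9380
  7       687.50       403.7593     2,826.3154
  8    25,687.50    13,981.3878   111,851.1024
  Σ                 17,573.0416   125,130.5840
Price P = Σ PV = 17,573.0416.
Macaulay duration = Σ(t·PV) / P = 125,130.5840 / 17,573.0416 = 7.12060 years.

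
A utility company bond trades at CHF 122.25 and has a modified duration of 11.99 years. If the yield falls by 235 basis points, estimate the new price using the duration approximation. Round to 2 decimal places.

CHF 156.70

Duration approximation: ΔP/P ≈ -D_mod · Δy = -11.99 × (-0.0235) = +0.281765.
New price ≈ 122.25 × (1 + 0.281765) = 156.69577125.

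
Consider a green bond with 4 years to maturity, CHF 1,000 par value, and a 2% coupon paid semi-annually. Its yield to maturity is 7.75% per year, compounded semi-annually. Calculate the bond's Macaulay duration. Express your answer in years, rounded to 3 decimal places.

Periodic yield y = 0.03875. Discount each cash flow and weight by its period:
  t   CF        PV=CF/(1+0.03875)^t    t·PV
  1        10.00         9.6270         9.6270
  2        10.00         9.2678        18.5357
  3        10.00         8.9221        26.7663
  4        10.00         8.5893        34.3570
  5        10.00         8.2688        41.3442
  6        10.00         7.9604        47.7623
  7        10.00         7.6634        53.6440
  8     1,010.00       745.1318     5,961.0541
  Σ                    805.4306     6,193.0905
Price P = Σ PV = 805.4306.
Macaulay duration = Σ(t·PV) / P = 6,193.0905 / 805.4306 = 7.68917 half-year periods.
In years: 7.68917 / 2 = 3.84458 years.

3.845 years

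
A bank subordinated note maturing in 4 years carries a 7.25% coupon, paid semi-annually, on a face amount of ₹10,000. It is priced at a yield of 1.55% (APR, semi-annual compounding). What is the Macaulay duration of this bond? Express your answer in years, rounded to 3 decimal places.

3.594 years

Periodic yield y = 0.00775. Discount each cash flow and weight by its period:
  t   CF        PV=CF/(1+0.00775)^t    t·PV
  1       362.50       359.7122       359.7122
  2       362.50       356.9459       713.8918
  3       362.50       354.2008     1,062.6025
  4       362.50       351.4769     1,405.9076
  5       362.50       348.7739     1,743.8695
  6       362.50       346.0917     2,076.5501
  7       362.50       343.4301     2,404.0107
  8    10,362.50     9,741.8646    77,934.9168
  Σ                 12,202.4962    87,701.4613
Price P = Σ PV = 12,202.4962.
Macaulay duration = Σ(t·PV) / P = 87,701.4613 / 12,202.4962 = 7.18717 half-year periods.
In years: 7.18717 / 2 = 3.59359 years.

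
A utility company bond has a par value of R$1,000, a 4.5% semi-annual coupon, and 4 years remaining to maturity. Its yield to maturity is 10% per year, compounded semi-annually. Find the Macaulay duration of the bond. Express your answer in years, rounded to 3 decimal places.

Periodic yield y = 0.05. Discount each cash flow and weight by its period:
  t   CF        PV=CF/(1+0.05)^t    t·PV
  1        22.50        21.4286        21.4286
  2        22.50        20.4082        40.8163
  3        22.50        19.4363        58.3090
  4        22.50        18.5108        74.0432
  5        22.50        17.6293        88.1467
  6        22.50        16.7898       100.7391
  7        22.50        15.9903       111.9323
  8     1,022.50       692.0682     5,536.5460
  Σ                    822.2616     6,031.9612
Price P = Σ PV = 822.2616.
Macaulay duration = Σ(t·PV) / P = 6,031.9612 / 822.2616 = 7.33582 half-year periods.
In years: 7.33582 / 2 = 3.66791 years.

3.668 years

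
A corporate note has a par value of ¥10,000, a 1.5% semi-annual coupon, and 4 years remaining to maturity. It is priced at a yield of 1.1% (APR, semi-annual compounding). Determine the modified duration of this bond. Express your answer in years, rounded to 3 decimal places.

3.877 years

Periodic yield y = 0.0055. First find Macaulay duration:
  t   CF        PV=CF/(1+0.0055)^t    t·PV
  1        75.00        74.5898        74.5898
  2        75.00        74.1818       148.3635
  3        75.00        73.7760       221.3280
  4        75.00        73.3724       293.4898
  5        75.00        72.9711       364.8555
  6        75.00        72.5720       435.4317
  7        75.00        72.1750       505.2249
  8    10,075.00     9,642.4735    77,139.7882
  Σ                 10,156.1115    79,183.0714
P = 10,156.1115; Macaulay duration = 79,183.0714 / 10,156.1115 = 7.79659 half-year periods = 3.89830 years.
Modified duration = D_Mac / (1 + y) = 3.89830 / 1.0055 = 3.87697 years.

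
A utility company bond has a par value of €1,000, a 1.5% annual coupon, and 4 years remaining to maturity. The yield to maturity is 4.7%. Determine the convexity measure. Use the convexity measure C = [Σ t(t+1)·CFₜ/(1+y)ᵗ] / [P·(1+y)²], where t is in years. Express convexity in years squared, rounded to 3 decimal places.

17.674

With y = 0.047:
  t   CF        PV=CF/(1+0.047)^t    t·PV        t(t+1)·PV
  1        15.00        14.3266        14.3266          28.6533
  2        15.00        13.6835        27.3670          82.1011
  3        15.00        13.0693        39.2078         156.8312
  4     1,015.00       844.6549     3,378.6197      16,893.0984
  Σ                    885.7344     3,459.5212      17,160.6840
P = 885.7344.
Convexity = Σ t(t+1)·PV / [P·(1+y)²] = 17,160.6840 / (885.7344 × 1.096209) = 17.67412.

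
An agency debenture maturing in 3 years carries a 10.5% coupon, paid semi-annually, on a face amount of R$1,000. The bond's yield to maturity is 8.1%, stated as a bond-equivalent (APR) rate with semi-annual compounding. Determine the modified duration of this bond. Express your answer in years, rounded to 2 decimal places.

Periodic yield y = 0.0405. First find Macaulay duration:
  t   CF        PV=CF/(1+0.0405)^t    t·PV
  1        52.50        50.4565        50.4565
  2        52.50        48.4926        96.9851
  3        52.50        46.6051       139.8152
  4        52.50        44.7910       179.1641
  5        52.50        43.0476       215.2380
  6     1,052.50       829.4106     4,976.4638
  Σ                  1,062.8034     5,658.1226
P = 1,062.8034; Macaulay duration = 5,658.1226 / 1,062.8034 = 5.32377 half-year periods = 2.66189 years.
Modified duration = D_Mac / (1 + y) = 2.66189 / 1.0405 = 2.55828 years.

2.56 years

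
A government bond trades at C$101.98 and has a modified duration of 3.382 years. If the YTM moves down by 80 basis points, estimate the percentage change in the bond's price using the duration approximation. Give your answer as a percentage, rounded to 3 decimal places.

Duration approximation: ΔP/P ≈ -D_mod · Δy = -3.382 × (-0.008) = +0.027056.
As a percentage: +2.7056%.

+2.706%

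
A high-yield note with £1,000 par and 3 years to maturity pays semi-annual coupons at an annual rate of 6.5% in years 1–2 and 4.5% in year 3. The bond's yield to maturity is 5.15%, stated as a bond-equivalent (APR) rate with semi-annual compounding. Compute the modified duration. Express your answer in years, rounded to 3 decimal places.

Periodic yield y = 0.02575. First find Macaulay duration:
  t   CF        PV=CF/(1+0.02575)^t    t·PV
  1        32.50        31.6841        31.6841
  2        32.50        30.8887        61.7775
  3        32.50        30.1133        90.3400
  4        32.50        29.3574       117.4295
  5        22.50        19.8141        99.0706
  6     1,022.50       877.8376     5,267.0254
  Σ                  1,019.6953     5,667.3272
P = 1,019.6953; Macaulay duration = 5,667.3272 / 1,019.6953 = 5.55786 half-year periods = 2.77893 years.
Modified duration = D_Mac / (1 + y) = 2.77893 / 1.02575 = 2.70917 years.

2.709 years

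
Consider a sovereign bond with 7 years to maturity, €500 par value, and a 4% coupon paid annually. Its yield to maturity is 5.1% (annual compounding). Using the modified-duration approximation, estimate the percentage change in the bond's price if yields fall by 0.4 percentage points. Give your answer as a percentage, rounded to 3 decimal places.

+2.364%

Periodic yield y = 0.051. Modified duration first:
  t   CF        PV=CF/(1+0.051)^t    t·PV
  1        20.00        19.0295        19.0295
  2        20.00        18.1061        36.2122
  3        20.00        17.2275        51.6825
  4        20.00        16.3915        65.5661
  5        20.00        15.5961        77.9806
  6        20.00        14.8393        89.0359
  7       520.00       367.1000     2,569.6997
  Σ                    468.2900     2,909.2063
P = 468.2900; D_Mac = 6.21240 yrs; D_mod = 6.21240/(1+0.051) = 5.91095 yrs.
ΔP/P ≈ -D_mod · Δy = -5.91095 × (-0.004) = +0.023644 = +2.3644%.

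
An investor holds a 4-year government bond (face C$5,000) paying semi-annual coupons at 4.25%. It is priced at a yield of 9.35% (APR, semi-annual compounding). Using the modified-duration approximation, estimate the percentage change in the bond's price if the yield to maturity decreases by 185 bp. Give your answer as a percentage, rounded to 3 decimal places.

+6.517%

Periodic yield y = 0.04675. Modified duration first:
  t   CF        PV=CF/(1+0.04675)^t    t·PV
  1       106.25       101.5047       101.5047
  2       106.25        96.9713       193.9425
  3       106.25        92.6403       277.9209
  4       106.25        88.5028       354.0112
  5       106.25        84.5501       422.7505
  6       106.25        80.7739       484.6435
  7       106.25        77.1664       540.1647
  8     5,106.25     3,542.8953    28,343.1623
  Σ                  4,165.0047    30,718.1003
P = 4,165.0047; D_Mac = 7.37529 half-year periods = 3.68764 yrs; D_mod = 3.68764/(1+0.04675) = 3.52295 yrs.
ΔP/P ≈ -D_mod · Δy = -3.52295 × (-0.0185) = +0.065174 = +6.5174%.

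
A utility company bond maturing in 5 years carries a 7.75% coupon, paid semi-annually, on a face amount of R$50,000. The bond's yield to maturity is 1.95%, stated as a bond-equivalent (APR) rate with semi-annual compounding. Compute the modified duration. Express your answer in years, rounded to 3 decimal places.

4.298 years

Periodic yield y = 0.00975. First find Macaulay duration:
  t   CF        PV=CF/(1+0.00975)^t    t·PV
  1     1,937.50     1,918.7918     1,918.7918
  2     1,937.50     1,900.2642     3,800.5284
  3     1,937.50     1,881.9155     5,645.7466
  4     1,937.50     1,863.7440     7,454.9761
  5     1,937.50     1,845.7480     9,228.7399
  6     1,937.50     1,827.9257    10,967.5542
  7     1,937.50     1,810.2755    12,671.9286
  8     1,937.50     1,792.7958    14,342.3661
  9     1,937.50     1,775.4848    15,979.3631
  10   51,937.50    47,134.8818   471,348.8184
  Σ                 63,751.8271   553,358.8132
P = 63,751.8271; Macaulay duration = 553,358.8132 / 63,751.8271 = 8.67989 half-year periods = 4.33994 years.
Modified duration = D_Mac / (1 + y) = 4.33994 / 1.00975 = 4.29804 years.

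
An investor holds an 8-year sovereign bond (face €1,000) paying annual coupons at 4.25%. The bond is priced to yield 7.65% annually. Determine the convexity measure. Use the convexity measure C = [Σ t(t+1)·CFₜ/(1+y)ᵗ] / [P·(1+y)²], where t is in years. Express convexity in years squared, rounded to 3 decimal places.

49.936

With y = 0.0765:
  t   CF        PV=CF/(1+0.0765)^t    t·PV        t(t+1)·PV
  1        42.50        39.4798        39.4798          78.9596
  2        42.50        36.6742        73.3484         220.0453
  3        42.50        34.0680       102.2040         408.8162
  4        42.50        31.6470       126.5881         632.9404
  5        42.50        29.3981       146.9903         881.9420
  6        42.50        27.3089       163.8536       1,146.9752
  7        42.50        25.3683       177.5778       1,420.6226
  8     1,042.50       578.0479     4,624.3828      41,619.4452
  Σ                    801.9922     5,454.4249      46,409.7464
P = 801.9922.
Convexity = Σ t(t+1)·PV / [P·(1+y)²] = 46,409.7464 / (801.9922 × 1.158852) = 49.93568.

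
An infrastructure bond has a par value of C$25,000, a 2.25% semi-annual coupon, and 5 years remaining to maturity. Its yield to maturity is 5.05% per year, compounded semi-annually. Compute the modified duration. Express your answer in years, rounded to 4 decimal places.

4.6197 years

Periodic yield y = 0.02525. First find Macaulay duration:
  t   CF        PV=CF/(1+0.02525)^t    t·PV
  1       281.25       274.3233       274.3233
  2       281.25       267.5673       535.1345
  3       281.25       260.9776       782.9327
  4       281.25       254.5502     1,018.2007
  5       281.25       248.2811     1,241.4054
  6       281.25       242.1664     1,452.9983
  7       281.25       236.2023     1,653.4160
  8       281.25       230.3851     1,843.0805
  9       281.25       224.7111     2,022.3999
  10   25,281.25    19,701.5667   197,015.6672
  Σ                 21,940.7310   207,839.5586
P = 21,940.7310; Macaulay duration = 207,839.5586 / 21,940.7310 = 9.47277 half-year periods = 4.73639 years.
Modified duration = D_Mac / (1 + y) = 4.73639 / 1.02525 = 4.61974 years.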